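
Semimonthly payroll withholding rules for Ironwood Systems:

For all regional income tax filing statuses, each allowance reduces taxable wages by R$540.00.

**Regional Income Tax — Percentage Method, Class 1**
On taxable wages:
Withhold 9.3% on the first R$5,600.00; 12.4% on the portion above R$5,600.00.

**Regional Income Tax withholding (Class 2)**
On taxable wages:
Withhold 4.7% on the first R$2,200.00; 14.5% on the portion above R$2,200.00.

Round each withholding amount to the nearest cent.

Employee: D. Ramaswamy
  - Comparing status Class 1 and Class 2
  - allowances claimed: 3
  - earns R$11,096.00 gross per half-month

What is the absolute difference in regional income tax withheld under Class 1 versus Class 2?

Regional Income Tax (Class 1): taxable = R$11,096.00 − 3×R$540.00 = R$9,476.00
  R$520.80 + 12.4% × (R$9,476.00 − R$5,600.00) = R$520.80 + 12.4% × R$3,876.00 = R$1,001.42
Regional Income Tax (Class 2): taxable = R$11,096.00 − 3×R$540.00 = R$9,476.00
  R$103.40 + 14.5% × (R$9,476.00 − R$2,200.00) = R$103.40 + 14.5% × R$7,276.00 = R$1,158.42
Difference: |R$1,001.42 − R$1,158.42| = R$157.00 (higher under Class 2)

R$157.00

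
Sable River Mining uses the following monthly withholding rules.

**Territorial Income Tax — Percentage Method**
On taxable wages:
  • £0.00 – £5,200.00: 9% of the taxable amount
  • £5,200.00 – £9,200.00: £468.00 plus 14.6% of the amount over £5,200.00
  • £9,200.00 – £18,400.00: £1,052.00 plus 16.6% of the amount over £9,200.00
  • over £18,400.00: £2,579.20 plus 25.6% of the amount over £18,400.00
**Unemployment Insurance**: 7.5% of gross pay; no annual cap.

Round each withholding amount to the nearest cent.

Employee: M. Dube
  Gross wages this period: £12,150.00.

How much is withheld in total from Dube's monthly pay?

Territorial Income Tax: taxable = £12,150.00
  £1,052.00 + 16.6% × (£12,150.00 − £9,200.00) = £1,052.00 + 16.6% × £2,950.00 = £1,541.70
Unemployment Insurance: 7.5% × £12,150.00 = £911.25
Total: £1,541.70 + £911.25 = £2,452.95

£2,452.95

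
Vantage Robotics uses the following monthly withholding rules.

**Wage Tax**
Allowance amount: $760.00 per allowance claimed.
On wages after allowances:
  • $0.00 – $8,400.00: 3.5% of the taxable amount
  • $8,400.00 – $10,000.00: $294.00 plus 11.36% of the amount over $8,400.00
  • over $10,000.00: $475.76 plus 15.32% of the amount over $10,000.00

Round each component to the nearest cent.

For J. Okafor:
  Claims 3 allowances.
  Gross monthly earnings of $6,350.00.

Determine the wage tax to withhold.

Wage Tax: taxable = $6,350.00 − 3×$760.00 = $4,070.00
  3.5% × $4,070.00 = $142.45

$142.45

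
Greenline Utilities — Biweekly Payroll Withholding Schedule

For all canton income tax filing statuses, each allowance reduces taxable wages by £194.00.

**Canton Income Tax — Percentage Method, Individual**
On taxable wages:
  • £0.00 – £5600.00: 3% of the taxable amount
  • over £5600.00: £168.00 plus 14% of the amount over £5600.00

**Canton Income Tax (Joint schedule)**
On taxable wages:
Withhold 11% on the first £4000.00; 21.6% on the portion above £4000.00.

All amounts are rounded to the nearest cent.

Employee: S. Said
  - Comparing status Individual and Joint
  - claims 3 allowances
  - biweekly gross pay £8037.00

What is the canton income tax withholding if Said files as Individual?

£427.70

Canton Income Tax (Individual): taxable = £8037.00 − 3×£194.00 = £7455.00
  £168.00 + 14% × (£7455.00 − £5600.00) = £168.00 + 14% × £1855.00 = £427.70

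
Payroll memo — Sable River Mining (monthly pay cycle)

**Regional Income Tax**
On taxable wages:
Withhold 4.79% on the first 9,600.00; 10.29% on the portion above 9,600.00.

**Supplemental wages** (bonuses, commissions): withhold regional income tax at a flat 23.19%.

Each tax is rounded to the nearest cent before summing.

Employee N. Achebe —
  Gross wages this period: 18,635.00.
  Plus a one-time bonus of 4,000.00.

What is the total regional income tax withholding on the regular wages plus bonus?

2,317.14

Regional Income Tax: taxable = 18,635.00
  459.84 + 10.29% × (18,635.00 − 9,600.00) = 459.84 + 10.29% × 9,035.00 = 1,389.54
Supplemental (23.19% flat on bonus): 23.19% × 4,000.00 = 927.60
Total regional income tax: 1,389.54 + 927.60 = 2,317.14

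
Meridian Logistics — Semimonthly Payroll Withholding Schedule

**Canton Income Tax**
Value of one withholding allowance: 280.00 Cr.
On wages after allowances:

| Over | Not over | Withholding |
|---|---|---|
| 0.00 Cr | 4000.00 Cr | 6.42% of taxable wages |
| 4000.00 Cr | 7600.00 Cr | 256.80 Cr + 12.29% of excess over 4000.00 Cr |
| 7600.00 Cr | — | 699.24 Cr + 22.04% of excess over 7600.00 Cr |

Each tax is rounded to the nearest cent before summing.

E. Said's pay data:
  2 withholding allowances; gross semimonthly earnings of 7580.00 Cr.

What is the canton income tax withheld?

627.96 Cr

Canton Income Tax: taxable = 7580.00 Cr − 2×280.00 Cr = 7020.00 Cr
  256.80 Cr + 12.29% × (7020.00 Cr − 4000.00 Cr) = 256.80 Cr + 12.29% × 3020.00 Cr = 627.96 Cr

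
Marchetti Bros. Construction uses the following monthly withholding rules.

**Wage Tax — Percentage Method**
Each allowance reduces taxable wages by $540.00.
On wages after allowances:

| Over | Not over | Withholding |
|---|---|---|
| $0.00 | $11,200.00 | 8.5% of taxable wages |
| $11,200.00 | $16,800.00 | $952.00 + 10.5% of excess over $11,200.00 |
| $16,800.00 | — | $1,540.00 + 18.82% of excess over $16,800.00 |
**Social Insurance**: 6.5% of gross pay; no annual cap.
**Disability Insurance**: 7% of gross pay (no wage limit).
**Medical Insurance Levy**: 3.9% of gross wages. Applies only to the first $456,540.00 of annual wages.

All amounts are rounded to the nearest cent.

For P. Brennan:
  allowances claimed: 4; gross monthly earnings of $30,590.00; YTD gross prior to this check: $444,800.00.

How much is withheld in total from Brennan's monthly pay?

Wage Tax: taxable = $30,590.00 − 4×$540.00 = $28,430.00
  $1,540.00 + 18.82% × ($28,430.00 − $16,800.00) = $1,540.00 + 18.82% × $11,630.00 = $3,728.77
Social Insurance: 6.5% × $30,590.00 = $1,988.35
Disability Insurance: 7% × $30,590.00 = $2,141.30
Medical Insurance Levy: cap $456,540.00 − YTD $444,800.00 = $11,740.00 subject; 3.9% × $11,740.00 = $457.86
Total: $3,728.77 + $1,988.35 + $2,141.30 + $457.86 = $8,316.28

$8,316.28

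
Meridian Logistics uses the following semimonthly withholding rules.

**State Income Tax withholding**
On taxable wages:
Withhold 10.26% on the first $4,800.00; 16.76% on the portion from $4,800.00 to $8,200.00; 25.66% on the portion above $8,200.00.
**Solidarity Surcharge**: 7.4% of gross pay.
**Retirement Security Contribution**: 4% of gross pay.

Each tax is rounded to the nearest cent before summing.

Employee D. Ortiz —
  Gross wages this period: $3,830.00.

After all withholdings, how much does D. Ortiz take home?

$3,000.42

State Income Tax: taxable = $3,830.00
  10.26% × $3,830.00 = $392.96
Solidarity Surcharge: 7.4% × $3,830.00 = $283.42
Retirement Security Contribution: 4% × $3,830.00 = $153.20
Total withheld: $392.96 + $283.42 + $153.20 = $829.58
Net pay: $3,830.00 − $829.58 = $3,000.42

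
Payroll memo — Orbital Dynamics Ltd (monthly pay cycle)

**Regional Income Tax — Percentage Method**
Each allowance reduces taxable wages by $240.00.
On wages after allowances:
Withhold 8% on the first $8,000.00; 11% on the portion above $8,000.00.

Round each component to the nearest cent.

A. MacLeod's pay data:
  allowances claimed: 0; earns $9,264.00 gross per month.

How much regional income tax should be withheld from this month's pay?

Regional Income Tax: taxable = $9,264.00
  $640.00 + 11% × ($9,264.00 − $8,000.00) = $640.00 + 11% × $1,264.00 = $779.04

$779.04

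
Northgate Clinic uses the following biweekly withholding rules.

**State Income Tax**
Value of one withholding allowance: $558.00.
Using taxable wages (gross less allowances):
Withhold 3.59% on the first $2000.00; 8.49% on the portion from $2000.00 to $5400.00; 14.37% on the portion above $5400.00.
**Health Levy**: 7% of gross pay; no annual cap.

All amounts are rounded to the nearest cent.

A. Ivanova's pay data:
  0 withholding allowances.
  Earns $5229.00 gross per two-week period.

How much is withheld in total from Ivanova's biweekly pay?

State Income Tax: taxable = $5229.00
  $71.80 + 8.49% × ($5229.00 − $2000.00) = $71.80 + 8.49% × $3229.00 = $345.94
Health Levy: 7% × $5229.00 = $366.03
Total: $345.94 + $366.03 = $711.97

$711.97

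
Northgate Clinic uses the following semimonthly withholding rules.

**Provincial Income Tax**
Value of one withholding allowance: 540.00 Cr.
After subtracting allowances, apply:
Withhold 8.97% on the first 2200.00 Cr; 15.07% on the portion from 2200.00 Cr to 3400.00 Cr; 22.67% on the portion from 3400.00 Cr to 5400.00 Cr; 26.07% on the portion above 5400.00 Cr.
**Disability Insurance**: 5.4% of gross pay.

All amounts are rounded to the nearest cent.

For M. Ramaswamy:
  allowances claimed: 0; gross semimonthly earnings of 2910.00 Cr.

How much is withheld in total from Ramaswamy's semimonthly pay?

461.48 Cr

Provincial Income Tax: taxable = 2910.00 Cr
  197.34 Cr + 15.07% × (2910.00 Cr − 2200.00 Cr) = 197.34 Cr + 15.07% × 710.00 Cr = 304.34 Cr
Disability Insurance: 5.4% × 2910.00 Cr = 157.14 Cr
Total: 304.34 Cr + 157.14 Cr = 461.48 Cr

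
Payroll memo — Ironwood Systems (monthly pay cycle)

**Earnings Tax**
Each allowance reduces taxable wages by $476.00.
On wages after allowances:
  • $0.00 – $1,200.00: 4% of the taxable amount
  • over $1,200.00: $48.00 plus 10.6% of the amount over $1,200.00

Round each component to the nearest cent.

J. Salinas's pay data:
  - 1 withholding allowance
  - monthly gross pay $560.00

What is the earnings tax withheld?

$3.36

Earnings Tax: taxable = $560.00 − 1×$476.00 = $84.00
  4% × $84.00 = $3.36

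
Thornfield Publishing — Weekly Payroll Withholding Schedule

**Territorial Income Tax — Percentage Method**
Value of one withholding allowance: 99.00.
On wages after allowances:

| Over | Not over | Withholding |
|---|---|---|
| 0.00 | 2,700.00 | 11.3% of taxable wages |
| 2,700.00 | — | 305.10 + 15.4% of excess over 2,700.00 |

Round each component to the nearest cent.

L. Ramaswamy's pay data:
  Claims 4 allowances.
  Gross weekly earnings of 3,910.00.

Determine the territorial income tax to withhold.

Territorial Income Tax: taxable = 3,910.00 − 4×99.00 = 3,514.00
  305.10 + 15.4% × (3,514.00 − 2,700.00) = 305.10 + 15.4% × 814.00 = 430.46

430.46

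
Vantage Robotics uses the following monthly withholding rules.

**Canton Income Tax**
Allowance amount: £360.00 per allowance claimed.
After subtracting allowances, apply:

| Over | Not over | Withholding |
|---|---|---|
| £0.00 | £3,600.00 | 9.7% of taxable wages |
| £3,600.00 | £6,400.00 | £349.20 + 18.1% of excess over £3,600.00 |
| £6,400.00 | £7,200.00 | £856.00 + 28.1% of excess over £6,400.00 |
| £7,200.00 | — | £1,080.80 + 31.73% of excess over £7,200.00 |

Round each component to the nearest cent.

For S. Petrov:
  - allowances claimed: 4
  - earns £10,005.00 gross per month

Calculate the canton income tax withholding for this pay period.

Canton Income Tax: taxable = £10,005.00 − 4×£360.00 = £8,565.00
  £1,080.80 + 31.73% × (£8,565.00 − £7,200.00) = £1,080.80 + 31.73% × £1,365.00 = £1,513.91

£1,513.91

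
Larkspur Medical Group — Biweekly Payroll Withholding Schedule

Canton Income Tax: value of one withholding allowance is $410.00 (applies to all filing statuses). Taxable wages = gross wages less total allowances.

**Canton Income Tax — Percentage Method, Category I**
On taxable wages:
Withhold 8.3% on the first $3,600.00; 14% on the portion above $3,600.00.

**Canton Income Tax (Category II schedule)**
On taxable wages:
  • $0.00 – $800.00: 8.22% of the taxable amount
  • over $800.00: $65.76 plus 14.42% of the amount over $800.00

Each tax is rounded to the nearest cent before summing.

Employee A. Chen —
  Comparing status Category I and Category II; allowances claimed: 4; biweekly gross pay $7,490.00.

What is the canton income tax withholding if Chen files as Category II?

Canton Income Tax (Category II): taxable = $7,490.00 − 4×$410.00 = $5,850.00
  $65.76 + 14.42% × ($5,850.00 − $800.00) = $65.76 + 14.42% × $5,050.00 = $793.97

$793.97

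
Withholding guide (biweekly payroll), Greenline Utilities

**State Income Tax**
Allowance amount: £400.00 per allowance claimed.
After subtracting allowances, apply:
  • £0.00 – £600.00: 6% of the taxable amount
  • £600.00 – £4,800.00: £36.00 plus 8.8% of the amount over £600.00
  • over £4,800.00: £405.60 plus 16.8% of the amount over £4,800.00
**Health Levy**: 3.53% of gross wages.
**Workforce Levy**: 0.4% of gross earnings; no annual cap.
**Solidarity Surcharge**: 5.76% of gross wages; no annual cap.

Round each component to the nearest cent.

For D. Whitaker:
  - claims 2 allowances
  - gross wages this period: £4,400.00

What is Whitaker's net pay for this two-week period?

State Income Tax: taxable = £4,400.00 − 2×£400.00 = £3,600.00
  £36.00 + 8.8% × (£3,600.00 − £600.00) = £36.00 + 8.8% × £3,000.00 = £300.00
Health Levy: 3.53% × £4,400.00 = £155.32
Workforce Levy: 0.4% × £4,400.00 = £17.60
Solidarity Surcharge: 5.76% × £4,400.00 = £253.44
Total withheld: £300.00 + £155.32 + £17.60 + £253.44 = £726.36
Net pay: £4,400.00 − £726.36 = £3,673.64

£3,673.64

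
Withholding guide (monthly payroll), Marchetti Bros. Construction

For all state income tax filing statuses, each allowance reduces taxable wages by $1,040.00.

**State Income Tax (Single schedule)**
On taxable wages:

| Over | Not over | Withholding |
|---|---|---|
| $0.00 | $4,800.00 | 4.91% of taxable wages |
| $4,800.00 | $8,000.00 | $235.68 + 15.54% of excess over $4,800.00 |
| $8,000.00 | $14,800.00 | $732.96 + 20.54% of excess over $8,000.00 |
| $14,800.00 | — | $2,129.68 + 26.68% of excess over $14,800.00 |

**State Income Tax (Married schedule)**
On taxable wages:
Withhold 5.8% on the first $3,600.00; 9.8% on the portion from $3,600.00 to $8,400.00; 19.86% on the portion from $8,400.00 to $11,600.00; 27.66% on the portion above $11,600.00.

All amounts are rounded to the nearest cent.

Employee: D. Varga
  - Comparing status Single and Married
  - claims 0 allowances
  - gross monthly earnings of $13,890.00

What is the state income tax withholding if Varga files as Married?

State Income Tax (Married): taxable = $13,890.00
  $1,314.72 + 27.66% × ($13,890.00 − $11,600.00) = $1,314.72 + 27.66% × $2,290.00 = $1,948.13

$1,948.13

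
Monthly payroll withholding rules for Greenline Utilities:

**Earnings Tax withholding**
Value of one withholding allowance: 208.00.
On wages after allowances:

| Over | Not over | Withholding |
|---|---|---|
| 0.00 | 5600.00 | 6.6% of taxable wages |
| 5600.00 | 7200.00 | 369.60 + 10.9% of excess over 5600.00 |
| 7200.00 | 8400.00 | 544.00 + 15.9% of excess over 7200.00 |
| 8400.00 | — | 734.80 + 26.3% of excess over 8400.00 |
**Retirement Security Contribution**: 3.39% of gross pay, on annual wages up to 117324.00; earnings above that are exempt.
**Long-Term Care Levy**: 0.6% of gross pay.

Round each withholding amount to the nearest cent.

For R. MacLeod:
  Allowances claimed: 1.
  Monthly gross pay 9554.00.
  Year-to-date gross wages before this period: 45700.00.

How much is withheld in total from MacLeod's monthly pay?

Earnings Tax: taxable = 9554.00 − 1×208.00 = 9346.00
  734.80 + 26.3% × (9346.00 − 8400.00) = 734.80 + 26.3% × 946.00 = 983.60
Retirement Security Contribution: 3.39% × 9554.00 = 323.88
Long-Term Care Levy: 0.6% × 9554.00 = 57.32
Total: 983.60 + 323.88 + 57.32 = 1364.80

1364.80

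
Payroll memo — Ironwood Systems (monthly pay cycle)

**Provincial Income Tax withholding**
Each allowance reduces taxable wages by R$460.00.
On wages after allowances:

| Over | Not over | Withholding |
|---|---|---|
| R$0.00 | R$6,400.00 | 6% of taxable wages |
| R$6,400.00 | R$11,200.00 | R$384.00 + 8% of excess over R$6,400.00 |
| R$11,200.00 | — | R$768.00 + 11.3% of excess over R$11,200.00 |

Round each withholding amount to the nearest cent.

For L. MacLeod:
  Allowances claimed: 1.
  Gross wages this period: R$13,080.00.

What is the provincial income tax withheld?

Provincial Income Tax: taxable = R$13,080.00 − 1×R$460.00 = R$12,620.00
  R$768.00 + 11.3% × (R$12,620.00 − R$11,200.00) = R$768.00 + 11.3% × R$1,420.00 = R$928.46

R$928.46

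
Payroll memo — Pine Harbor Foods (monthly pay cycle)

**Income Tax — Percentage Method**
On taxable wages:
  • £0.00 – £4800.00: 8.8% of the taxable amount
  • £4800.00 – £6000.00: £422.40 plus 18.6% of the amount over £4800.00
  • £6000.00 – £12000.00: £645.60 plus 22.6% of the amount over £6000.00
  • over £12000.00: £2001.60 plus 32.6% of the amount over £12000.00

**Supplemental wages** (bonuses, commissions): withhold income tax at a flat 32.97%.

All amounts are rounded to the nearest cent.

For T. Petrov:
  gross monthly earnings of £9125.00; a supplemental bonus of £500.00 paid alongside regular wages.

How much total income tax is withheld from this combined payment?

Income Tax: taxable = £9125.00
  £645.60 + 22.6% × (£9125.00 − £6000.00) = £645.60 + 22.6% × £3125.00 = £1351.85
Supplemental (32.97% flat on bonus): 32.97% × £500.00 = £164.85
Total income tax: £1351.85 + £164.85 = £1516.70

£1516.70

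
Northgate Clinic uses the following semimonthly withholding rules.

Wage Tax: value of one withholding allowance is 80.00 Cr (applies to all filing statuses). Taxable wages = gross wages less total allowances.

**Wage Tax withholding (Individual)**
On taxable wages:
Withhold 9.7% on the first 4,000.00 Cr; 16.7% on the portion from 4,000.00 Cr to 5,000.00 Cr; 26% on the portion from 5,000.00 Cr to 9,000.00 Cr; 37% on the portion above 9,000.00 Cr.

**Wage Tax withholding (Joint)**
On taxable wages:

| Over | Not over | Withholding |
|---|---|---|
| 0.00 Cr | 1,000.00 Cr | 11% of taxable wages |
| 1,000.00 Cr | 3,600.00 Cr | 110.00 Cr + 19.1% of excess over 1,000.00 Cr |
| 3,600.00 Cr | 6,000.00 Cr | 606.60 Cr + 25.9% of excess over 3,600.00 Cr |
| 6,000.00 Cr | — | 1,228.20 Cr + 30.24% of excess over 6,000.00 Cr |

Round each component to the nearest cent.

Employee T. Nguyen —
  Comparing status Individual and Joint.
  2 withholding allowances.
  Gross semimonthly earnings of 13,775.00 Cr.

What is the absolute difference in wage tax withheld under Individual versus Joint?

228.43 Cr

Wage Tax (Individual): taxable = 13,775.00 Cr − 2×80.00 Cr = 13,615.00 Cr
  1,595.00 Cr + 37% × (13,615.00 Cr − 9,000.00 Cr) = 1,595.00 Cr + 37% × 4,615.00 Cr = 3,302.55 Cr
Wage Tax (Joint): taxable = 13,775.00 Cr − 2×80.00 Cr = 13,615.00 Cr
  1,228.20 Cr + 30.24% × (13,615.00 Cr − 6,000.00 Cr) = 1,228.20 Cr + 30.24% × 7,615.00 Cr = 3,530.98 Cr
Difference: |3,302.55 Cr − 3,530.98 Cr| = 228.43 Cr (higher under Joint)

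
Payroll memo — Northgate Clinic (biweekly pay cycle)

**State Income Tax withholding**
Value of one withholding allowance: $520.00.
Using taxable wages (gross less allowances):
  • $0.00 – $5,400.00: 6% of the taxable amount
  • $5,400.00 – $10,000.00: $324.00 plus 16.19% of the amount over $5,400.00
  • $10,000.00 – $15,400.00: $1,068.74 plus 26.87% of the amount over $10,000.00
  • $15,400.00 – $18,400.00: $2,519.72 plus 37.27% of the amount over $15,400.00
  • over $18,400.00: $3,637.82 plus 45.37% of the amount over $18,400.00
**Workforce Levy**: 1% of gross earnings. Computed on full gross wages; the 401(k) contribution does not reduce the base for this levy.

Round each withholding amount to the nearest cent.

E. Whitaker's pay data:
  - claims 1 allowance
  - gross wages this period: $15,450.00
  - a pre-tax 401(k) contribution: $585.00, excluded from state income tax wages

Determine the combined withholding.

State Income Tax: taxable = $15,450.00 − $585.00 − 1×$520.00 = $14,345.00
  $1,068.74 + 26.87% × ($14,345.00 − $10,000.00) = $1,068.74 + 26.87% × $4,345.00 = $2,236.24
Workforce Levy: 1% × $15,450.00 = $154.50
Total: $2,236.24 + $154.50 = $2,390.74

$2,390.74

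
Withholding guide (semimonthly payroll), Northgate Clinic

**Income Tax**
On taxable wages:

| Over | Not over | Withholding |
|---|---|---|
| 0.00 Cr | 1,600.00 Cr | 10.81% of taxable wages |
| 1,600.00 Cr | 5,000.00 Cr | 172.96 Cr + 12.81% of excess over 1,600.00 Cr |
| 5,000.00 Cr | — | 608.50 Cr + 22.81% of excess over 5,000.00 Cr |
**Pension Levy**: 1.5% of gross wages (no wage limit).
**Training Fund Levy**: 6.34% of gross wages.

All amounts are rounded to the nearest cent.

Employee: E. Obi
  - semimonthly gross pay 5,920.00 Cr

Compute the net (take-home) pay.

Income Tax: taxable = 5,920.00 Cr
  608.50 Cr + 22.81% × (5,920.00 Cr − 5,000.00 Cr) = 608.50 Cr + 22.81% × 920.00 Cr = 818.35 Cr
Pension Levy: 1.5% × 5,920.00 Cr = 88.80 Cr
Training Fund Levy: 6.34% × 5,920.00 Cr = 375.33 Cr
Total withheld: 818.35 Cr + 88.80 Cr + 375.33 Cr = 1,282.48 Cr
Net pay: 5,920.00 Cr − 1,282.48 Cr = 4,637.52 Cr

4,637.52 Cr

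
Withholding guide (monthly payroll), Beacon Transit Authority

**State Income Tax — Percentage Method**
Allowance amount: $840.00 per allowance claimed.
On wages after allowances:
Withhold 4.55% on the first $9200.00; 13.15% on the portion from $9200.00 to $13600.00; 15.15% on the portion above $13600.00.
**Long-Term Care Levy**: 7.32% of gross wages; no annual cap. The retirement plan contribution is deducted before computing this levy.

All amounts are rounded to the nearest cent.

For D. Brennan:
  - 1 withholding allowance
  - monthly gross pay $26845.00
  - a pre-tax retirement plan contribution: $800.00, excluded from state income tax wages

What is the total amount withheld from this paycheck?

$4661.85

State Income Tax: taxable = $26845.00 − $800.00 − 1×$840.00 = $25205.00
  $997.20 + 15.15% × ($25205.00 − $13600.00) = $997.20 + 15.15% × $11605.00 = $2755.36
Long-Term Care Levy: 7.32% × $26045.00 = $1906.49
Total: $2755.36 + $1906.49 = $4661.85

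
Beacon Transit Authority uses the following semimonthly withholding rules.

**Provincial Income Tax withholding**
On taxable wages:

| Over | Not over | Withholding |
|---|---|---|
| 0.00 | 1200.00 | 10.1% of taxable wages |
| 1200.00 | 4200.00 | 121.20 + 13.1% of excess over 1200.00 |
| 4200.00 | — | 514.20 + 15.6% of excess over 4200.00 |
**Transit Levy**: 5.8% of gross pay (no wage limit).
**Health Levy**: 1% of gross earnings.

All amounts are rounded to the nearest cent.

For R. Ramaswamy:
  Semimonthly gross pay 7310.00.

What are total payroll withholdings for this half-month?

1496.44

Provincial Income Tax: taxable = 7310.00
  514.20 + 15.6% × (7310.00 − 4200.00) = 514.20 + 15.6% × 3110.00 = 999.36
Transit Levy: 5.8% × 7310.00 = 423.98
Health Levy: 1% × 7310.00 = 73.10
Total: 999.36 + 423.98 + 73.10 = 1496.44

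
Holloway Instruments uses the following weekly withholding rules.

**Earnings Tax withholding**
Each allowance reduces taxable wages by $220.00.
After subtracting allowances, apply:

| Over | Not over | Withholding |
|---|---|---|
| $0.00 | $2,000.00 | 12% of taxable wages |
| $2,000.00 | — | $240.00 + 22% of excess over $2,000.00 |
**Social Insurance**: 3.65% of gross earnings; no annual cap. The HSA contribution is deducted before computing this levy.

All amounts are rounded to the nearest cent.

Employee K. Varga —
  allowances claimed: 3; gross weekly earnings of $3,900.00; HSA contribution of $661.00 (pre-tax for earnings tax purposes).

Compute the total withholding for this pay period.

Earnings Tax: taxable = $3,900.00 − $661.00 − 3×$220.00 = $2,579.00
  $240.00 + 22% × ($2,579.00 − $2,000.00) = $240.00 + 22% × $579.00 = $367.38
Social Insurance: 3.65% × $3,239.00 = $118.22
Total: $367.38 + $118.22 = $485.60

$485.60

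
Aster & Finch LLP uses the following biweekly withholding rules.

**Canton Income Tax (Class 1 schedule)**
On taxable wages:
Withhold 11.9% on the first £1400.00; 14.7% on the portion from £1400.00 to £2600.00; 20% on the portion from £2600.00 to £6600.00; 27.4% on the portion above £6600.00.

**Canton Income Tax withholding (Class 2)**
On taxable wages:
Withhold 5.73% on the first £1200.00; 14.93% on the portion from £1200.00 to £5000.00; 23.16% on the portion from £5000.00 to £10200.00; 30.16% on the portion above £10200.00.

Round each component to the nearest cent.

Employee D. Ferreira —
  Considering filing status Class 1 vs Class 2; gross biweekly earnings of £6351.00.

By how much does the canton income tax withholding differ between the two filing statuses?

£144.21

Canton Income Tax (Class 1): taxable = £6351.00
  £343.00 + 20% × (£6351.00 − £2600.00) = £343.00 + 20% × £3751.00 = £1093.20
Canton Income Tax (Class 2): taxable = £6351.00
  £636.10 + 23.16% × (£6351.00 − £5000.00) = £636.10 + 23.16% × £1351.00 = £948.99
Difference: |£1093.20 − £948.99| = £144.21 (higher under Class 1)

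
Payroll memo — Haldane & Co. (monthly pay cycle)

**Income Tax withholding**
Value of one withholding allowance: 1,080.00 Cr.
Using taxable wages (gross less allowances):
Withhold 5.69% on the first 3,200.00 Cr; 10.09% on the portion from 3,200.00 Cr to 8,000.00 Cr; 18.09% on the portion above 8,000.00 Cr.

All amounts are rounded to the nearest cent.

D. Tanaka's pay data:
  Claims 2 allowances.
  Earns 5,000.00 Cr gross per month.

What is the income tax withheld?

161.60 Cr

Income Tax: taxable = 5,000.00 Cr − 2×1,080.00 Cr = 2,840.00 Cr
  5.69% × 2,840.00 Cr = 161.60 Cr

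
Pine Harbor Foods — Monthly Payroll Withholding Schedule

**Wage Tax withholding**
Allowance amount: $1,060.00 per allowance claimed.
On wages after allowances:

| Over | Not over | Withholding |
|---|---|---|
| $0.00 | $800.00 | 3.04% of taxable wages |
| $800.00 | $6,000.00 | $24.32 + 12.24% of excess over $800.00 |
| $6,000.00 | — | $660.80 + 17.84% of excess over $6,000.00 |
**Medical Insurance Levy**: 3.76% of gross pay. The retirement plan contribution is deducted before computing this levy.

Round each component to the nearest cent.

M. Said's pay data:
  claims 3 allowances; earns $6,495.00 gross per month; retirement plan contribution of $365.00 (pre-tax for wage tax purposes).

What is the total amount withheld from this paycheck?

$517.97

Wage Tax: taxable = $6,495.00 − $365.00 − 3×$1,060.00 = $2,950.00
  $24.32 + 12.24% × ($2,950.00 − $800.00) = $24.32 + 12.24% × $2,150.00 = $287.48
Medical Insurance Levy: 3.76% × $6,130.00 = $230.49
Total: $287.48 + $230.49 = $517.97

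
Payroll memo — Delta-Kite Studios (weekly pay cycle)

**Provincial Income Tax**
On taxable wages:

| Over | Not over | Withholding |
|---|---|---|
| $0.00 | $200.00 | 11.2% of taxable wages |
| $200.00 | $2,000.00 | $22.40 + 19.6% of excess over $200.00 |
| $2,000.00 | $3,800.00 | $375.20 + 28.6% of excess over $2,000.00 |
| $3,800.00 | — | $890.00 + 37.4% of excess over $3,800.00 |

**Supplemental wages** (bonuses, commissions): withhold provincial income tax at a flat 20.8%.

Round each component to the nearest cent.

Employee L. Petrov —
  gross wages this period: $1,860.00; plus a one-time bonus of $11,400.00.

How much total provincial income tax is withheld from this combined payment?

Provincial Income Tax: taxable = $1,860.00
  $22.40 + 19.6% × ($1,860.00 − $200.00) = $22.40 + 19.6% × $1,660.00 = $347.76
Supplemental (20.8% flat on bonus): 20.8% × $11,400.00 = $2,371.20
Total provincial income tax: $347.76 + $2,371.20 = $2,718.96

$2,718.96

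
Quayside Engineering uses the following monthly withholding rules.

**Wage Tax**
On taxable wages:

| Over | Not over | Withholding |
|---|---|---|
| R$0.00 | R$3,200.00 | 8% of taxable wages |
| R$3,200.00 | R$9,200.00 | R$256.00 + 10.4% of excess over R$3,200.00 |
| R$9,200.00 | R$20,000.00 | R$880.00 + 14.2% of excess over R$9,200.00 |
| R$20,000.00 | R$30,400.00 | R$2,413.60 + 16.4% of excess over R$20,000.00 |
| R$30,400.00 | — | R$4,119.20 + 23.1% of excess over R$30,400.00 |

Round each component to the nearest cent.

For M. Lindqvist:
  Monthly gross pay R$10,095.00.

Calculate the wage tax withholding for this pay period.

Wage Tax: taxable = R$10,095.00
  R$880.00 + 14.2% × (R$10,095.00 − R$9,200.00) = R$880.00 + 14.2% × R$895.00 = R$1,007.09

R$1,007.09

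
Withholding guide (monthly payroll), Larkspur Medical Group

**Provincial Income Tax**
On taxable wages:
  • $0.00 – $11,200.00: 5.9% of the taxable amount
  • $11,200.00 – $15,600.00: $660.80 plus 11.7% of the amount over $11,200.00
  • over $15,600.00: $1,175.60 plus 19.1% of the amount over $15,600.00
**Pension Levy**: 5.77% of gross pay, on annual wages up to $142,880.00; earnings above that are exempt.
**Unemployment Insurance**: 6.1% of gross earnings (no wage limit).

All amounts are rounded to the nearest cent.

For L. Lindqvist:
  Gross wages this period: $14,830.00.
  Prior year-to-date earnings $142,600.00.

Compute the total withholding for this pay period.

Provincial Income Tax: taxable = $14,830.00
  $660.80 + 11.7% × ($14,830.00 − $11,200.00) = $660.80 + 11.7% × $3,630.00 = $1,085.51
Pension Levy: cap $142,880.00 − YTD $142,600.00 = $280.00 subject; 5.77% × $280.00 = $16.16
Unemployment Insurance: 6.1% × $14,830.00 = $904.63
Total: $1,085.51 + $16.16 + $904.63 = $2,006.30

$2,006.30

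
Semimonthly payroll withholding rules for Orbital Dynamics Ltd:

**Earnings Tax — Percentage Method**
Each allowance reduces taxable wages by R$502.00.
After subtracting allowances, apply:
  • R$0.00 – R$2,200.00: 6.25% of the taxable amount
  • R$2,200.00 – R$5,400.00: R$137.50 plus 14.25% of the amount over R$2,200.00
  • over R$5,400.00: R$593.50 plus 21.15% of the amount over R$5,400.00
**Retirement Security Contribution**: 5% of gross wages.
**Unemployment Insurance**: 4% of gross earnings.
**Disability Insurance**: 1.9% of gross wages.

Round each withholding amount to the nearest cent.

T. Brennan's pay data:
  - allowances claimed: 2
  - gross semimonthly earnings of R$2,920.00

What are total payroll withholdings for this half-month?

Earnings Tax: taxable = R$2,920.00 − 2×R$502.00 = R$1,916.00
  6.25% × R$1,916.00 = R$119.75
Retirement Security Contribution: 5% × R$2,920.00 = R$146.00
Unemployment Insurance: 4% × R$2,920.00 = R$116.80
Disability Insurance: 1.9% × R$2,920.00 = R$55.48
Total: R$119.75 + R$146.00 + R$116.80 + R$55.48 = R$438.03

R$438.03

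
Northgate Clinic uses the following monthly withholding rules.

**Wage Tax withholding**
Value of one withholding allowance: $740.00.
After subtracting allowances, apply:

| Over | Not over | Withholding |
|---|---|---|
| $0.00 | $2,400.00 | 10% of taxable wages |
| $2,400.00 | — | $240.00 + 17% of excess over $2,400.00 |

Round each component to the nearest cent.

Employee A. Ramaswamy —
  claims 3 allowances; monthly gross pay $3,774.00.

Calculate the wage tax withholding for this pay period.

$155.40

Wage Tax: taxable = $3,774.00 − 3×$740.00 = $1,554.00
  10% × $1,554.00 = $155.40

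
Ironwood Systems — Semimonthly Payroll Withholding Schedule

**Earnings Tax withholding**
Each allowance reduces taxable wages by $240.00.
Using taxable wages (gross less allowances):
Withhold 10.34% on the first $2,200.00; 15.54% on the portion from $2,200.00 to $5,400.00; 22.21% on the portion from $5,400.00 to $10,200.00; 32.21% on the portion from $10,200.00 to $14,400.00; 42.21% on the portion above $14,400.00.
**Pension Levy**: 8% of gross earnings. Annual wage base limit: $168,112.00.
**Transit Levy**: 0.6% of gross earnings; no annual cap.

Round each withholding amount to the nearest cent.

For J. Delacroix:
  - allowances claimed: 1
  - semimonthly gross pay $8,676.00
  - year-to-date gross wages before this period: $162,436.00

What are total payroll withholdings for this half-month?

$1,905.20

Earnings Tax: taxable = $8,676.00 − 1×$240.00 = $8,436.00
  $724.76 + 22.21% × ($8,436.00 − $5,400.00) = $724.76 + 22.21% × $3,036.00 = $1,399.06
Pension Levy: cap $168,112.00 − YTD $162,436.00 = $5,676.00 subject; 8% × $5,676.00 = $454.08
Transit Levy: 0.6% × $8,676.00 = $52.06
Total: $1,399.06 + $454.08 + $52.06 = $1,905.20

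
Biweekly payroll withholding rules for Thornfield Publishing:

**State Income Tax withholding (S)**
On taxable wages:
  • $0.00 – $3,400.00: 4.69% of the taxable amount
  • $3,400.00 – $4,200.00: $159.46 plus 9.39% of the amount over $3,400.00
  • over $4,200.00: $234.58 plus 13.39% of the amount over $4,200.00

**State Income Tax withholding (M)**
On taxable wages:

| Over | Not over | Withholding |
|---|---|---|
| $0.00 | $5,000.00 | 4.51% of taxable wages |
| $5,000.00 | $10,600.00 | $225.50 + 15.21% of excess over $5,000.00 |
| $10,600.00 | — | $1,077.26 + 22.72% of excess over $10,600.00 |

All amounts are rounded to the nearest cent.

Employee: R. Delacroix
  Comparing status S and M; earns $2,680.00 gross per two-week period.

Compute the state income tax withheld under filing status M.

$120.87

State Income Tax (M): taxable = $2,680.00
  4.51% × $2,680.00 = $120.87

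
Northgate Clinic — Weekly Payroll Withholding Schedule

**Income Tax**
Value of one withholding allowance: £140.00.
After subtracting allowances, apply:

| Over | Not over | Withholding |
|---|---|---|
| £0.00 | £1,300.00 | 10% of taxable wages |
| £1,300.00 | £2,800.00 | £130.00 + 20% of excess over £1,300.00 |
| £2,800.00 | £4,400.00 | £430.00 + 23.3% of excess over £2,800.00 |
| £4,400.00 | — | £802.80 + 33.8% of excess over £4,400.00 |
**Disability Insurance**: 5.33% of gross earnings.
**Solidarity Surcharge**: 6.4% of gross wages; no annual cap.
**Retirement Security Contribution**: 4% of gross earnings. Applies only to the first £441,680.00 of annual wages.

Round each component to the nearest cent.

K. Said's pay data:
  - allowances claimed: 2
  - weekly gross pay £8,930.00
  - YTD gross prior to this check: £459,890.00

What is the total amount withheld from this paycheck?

Income Tax: taxable = £8,930.00 − 2×£140.00 = £8,650.00
  £802.80 + 33.8% × (£8,650.00 − £4,400.00) = £802.80 + 33.8% × £4,250.00 = £2,239.30
Disability Insurance: 5.33% × £8,930.00 = £475.97
Solidarity Surcharge: 6.4% × £8,930.00 = £571.52
Retirement Security Contribution: YTD £459,890.00 ≥ cap £441,680.00 → £0.00
Total: £2,239.30 + £475.97 + £571.52 + £0.00 = £3,286.79

£3,286.79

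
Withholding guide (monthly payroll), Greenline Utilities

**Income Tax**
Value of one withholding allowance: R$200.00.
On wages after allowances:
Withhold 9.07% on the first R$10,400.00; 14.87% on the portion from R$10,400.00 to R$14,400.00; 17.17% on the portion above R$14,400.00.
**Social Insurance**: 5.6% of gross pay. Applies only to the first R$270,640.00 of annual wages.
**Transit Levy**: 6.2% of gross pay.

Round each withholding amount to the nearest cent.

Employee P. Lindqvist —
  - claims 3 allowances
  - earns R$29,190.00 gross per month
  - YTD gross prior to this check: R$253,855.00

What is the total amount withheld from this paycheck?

Income Tax: taxable = R$29,190.00 − 3×R$200.00 = R$28,590.00
  R$1,538.08 + 17.17% × (R$28,590.00 − R$14,400.00) = R$1,538.08 + 17.17% × R$14,190.00 = R$3,974.50
Social Insurance: cap R$270,640.00 − YTD R$253,855.00 = R$16,785.00 subject; 5.6% × R$16,785.00 = R$939.96
Transit Levy: 6.2% × R$29,190.00 = R$1,809.78
Total: R$3,974.50 + R$939.96 + R$1,809.78 = R$6,724.24

R$6,724.24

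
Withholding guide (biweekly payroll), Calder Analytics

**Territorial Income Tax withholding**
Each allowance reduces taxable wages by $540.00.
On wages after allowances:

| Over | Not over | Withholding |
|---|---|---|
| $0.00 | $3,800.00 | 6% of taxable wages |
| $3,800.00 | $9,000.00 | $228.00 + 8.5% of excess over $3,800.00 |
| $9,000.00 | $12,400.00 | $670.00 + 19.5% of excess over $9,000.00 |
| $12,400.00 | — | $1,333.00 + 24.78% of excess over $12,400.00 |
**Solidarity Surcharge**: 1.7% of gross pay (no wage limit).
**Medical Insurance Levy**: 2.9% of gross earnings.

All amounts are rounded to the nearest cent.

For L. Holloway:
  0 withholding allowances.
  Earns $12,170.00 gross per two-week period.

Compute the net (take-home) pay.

$10,322.03

Territorial Income Tax: taxable = $12,170.00
  $670.00 + 19.5% × ($12,170.00 − $9,000.00) = $670.00 + 19.5% × $3,170.00 = $1,288.15
Solidarity Surcharge: 1.7% × $12,170.00 = $206.89
Medical Insurance Levy: 2.9% × $12,170.00 = $352.93
Total withheld: $1,288.15 + $206.89 + $352.93 = $1,847.97
Net pay: $12,170.00 − $1,847.97 = $10,322.03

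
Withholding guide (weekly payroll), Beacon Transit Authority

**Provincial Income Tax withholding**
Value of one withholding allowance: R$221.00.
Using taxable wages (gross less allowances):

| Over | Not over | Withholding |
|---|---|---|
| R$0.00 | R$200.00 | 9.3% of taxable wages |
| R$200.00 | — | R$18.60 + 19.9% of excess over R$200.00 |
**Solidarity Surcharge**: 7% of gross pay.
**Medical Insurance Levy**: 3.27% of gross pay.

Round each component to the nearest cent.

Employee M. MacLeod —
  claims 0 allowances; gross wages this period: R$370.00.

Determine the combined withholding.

Provincial Income Tax: taxable = R$370.00
  R$18.60 + 19.9% × (R$370.00 − R$200.00) = R$18.60 + 19.9% × R$170.00 = R$52.43
Solidarity Surcharge: 7% × R$370.00 = R$25.90
Medical Insurance Levy: 3.27% × R$370.00 = R$12.10
Total: R$52.43 + R$25.90 + R$12.10 = R$90.43

R$90.43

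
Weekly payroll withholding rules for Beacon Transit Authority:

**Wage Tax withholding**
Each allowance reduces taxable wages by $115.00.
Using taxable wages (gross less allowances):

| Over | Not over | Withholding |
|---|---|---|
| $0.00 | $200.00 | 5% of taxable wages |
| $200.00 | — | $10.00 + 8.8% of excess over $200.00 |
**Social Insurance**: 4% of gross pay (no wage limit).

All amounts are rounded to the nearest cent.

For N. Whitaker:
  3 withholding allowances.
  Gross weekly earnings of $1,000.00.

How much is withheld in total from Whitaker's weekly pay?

Wage Tax: taxable = $1,000.00 − 3×$115.00 = $655.00
  $10.00 + 8.8% × ($655.00 − $200.00) = $10.00 + 8.8% × $455.00 = $50.04
Social Insurance: 4% × $1,000.00 = $40.00
Total: $50.04 + $40.00 = $90.04

$90.04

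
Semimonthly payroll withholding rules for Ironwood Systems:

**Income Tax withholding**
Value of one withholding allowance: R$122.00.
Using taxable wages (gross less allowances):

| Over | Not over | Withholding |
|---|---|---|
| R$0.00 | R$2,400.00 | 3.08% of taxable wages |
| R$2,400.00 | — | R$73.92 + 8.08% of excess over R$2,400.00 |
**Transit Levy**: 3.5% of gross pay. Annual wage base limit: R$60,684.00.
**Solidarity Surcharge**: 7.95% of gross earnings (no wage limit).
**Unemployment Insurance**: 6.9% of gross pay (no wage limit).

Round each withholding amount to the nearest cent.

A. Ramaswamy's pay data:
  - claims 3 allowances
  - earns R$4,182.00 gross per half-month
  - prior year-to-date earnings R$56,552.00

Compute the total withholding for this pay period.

R$953.98

Income Tax: taxable = R$4,182.00 − 3×R$122.00 = R$3,816.00
  R$73.92 + 8.08% × (R$3,816.00 − R$2,400.00) = R$73.92 + 8.08% × R$1,416.00 = R$188.33
Transit Levy: cap R$60,684.00 − YTD R$56,552.00 = R$4,132.00 subject; 3.5% × R$4,132.00 = R$144.62
Solidarity Surcharge: 7.95% × R$4,182.00 = R$332.47
Unemployment Insurance: 6.9% × R$4,182.00 = R$288.56
Total: R$188.33 + R$144.62 + R$332.47 + R$288.56 = R$953.98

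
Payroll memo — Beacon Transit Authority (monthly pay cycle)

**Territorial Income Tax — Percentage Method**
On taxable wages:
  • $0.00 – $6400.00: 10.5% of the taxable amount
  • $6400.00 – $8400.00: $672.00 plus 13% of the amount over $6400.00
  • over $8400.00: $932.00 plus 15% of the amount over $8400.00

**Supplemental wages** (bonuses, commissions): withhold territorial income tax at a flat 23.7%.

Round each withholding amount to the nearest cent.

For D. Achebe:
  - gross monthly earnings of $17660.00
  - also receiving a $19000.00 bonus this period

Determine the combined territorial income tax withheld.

Territorial Income Tax: taxable = $17660.00
  $932.00 + 15% × ($17660.00 − $8400.00) = $932.00 + 15% × $9260.00 = $2321.00
Supplemental (23.7% flat on bonus): 23.7% × $19000.00 = $4503.00
Total territorial income tax: $2321.00 + $4503.00 = $6824.00

$6824.00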